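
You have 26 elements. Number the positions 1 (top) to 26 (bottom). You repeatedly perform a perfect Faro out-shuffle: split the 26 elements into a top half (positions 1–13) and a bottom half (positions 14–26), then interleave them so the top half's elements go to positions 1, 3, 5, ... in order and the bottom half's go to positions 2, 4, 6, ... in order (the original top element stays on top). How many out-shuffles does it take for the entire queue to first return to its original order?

The out-shuffle permutes the 26 positions with cycle lengths [1, 1, 4, 20].
Every element is home exactly when every cycle has completed a whole number of laps, i.e. after lcm(1, 4, 20) = 20 out-shuffles.

20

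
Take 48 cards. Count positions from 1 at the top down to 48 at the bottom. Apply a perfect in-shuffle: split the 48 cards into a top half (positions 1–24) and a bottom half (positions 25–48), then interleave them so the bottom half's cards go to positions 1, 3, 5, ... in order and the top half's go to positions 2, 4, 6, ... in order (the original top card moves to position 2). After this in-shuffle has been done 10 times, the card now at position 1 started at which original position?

39

Work backwards from position 1, undoing one in-shuffle at a time:
1 ← 25 ← 37 ← 43 ← 46 ← 23 ← 36 ← 18 ← 9 ← 29 ← 39
So the card now at position 1 started at position 39.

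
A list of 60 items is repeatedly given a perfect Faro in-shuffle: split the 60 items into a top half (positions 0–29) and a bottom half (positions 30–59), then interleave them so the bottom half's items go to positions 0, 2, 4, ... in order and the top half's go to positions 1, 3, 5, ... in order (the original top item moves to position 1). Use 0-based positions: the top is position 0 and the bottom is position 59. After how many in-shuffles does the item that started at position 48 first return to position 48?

60

Follow position 48 under repeated in-shuffles:
48 → 36 → 12 → 25 → 51 → 42 → 24 → 49 → ... → 48 (length 60)
It first returns after 60 in-shuffles.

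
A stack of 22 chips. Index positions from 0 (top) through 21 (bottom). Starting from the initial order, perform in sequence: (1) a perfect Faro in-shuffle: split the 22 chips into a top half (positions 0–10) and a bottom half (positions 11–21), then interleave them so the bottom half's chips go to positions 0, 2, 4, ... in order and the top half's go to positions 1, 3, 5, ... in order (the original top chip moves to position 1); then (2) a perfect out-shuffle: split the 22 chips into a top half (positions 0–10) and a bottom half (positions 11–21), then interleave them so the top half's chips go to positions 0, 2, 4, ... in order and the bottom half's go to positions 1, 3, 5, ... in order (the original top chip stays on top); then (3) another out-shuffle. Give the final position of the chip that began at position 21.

17

Track the chip from position 21 forward through each operation:
  after op 1 (in-shuffle): 21 → 20
  after op 2 (out-shuffle): 20 → 19
  after op 3 (out-shuffle): 19 → 17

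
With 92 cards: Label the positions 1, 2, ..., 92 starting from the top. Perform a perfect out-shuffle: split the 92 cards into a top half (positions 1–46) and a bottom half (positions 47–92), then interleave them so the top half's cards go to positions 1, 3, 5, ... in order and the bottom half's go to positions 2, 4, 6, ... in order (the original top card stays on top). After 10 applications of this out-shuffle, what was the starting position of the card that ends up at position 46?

Work backwards from position 46, undoing one out-shuffle at a time:
46 ← 69 ← 35 ← 18 ← 55 ← 28 ← 60 ← 76 ← 84 ← 88 ← 90
So the card now at position 46 started at position 90.

90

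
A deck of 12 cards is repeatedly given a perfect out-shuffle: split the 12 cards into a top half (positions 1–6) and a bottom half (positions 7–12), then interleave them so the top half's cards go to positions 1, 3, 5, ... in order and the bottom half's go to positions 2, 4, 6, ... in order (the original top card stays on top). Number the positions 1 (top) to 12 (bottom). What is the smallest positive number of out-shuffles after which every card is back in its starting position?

The out-shuffle permutes the 12 positions with cycle lengths [1, 1, 10].
Every card is home exactly when every cycle has completed a whole number of laps, i.e. after lcm(1, 10) = 10 out-shuffles.

10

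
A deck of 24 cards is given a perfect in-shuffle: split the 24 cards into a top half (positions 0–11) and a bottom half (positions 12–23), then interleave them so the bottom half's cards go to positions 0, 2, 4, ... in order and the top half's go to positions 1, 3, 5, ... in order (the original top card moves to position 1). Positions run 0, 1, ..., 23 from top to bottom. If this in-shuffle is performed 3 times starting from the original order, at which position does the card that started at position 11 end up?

Track the card's position through each in-shuffle:
11 → 23 → 22 → 20

20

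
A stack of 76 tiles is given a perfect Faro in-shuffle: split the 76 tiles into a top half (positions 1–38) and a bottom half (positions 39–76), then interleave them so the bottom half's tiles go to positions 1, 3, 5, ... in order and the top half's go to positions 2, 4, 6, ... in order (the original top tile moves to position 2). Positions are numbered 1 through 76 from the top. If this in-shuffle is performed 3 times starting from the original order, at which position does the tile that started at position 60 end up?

Track the tile's position through each in-shuffle:
60 → 43 → 9 → 18

18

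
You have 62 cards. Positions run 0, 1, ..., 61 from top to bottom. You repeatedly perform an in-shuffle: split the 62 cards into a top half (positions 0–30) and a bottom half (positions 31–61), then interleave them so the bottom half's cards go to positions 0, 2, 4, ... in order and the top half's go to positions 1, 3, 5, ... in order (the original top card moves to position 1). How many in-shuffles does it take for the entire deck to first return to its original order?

The in-shuffle permutes the 62 positions with cycle lengths [2, 3, 3, 6, 6, 6, 6, 6, 6, 6, 6, 6].
Every card is home exactly when every cycle has completed a whole number of laps, i.e. after lcm(2, 3, 6) = 6 in-shuffles.

6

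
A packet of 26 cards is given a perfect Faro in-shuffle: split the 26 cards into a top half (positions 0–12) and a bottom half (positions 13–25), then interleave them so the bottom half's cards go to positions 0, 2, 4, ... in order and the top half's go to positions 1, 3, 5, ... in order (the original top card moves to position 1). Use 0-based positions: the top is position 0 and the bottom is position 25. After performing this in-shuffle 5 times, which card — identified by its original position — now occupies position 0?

Work backwards from position 0, undoing one in-shuffle at a time:
0 ← 13 ← 6 ← 16 ← 21 ← 10
So the card now at position 0 started at position 10.

10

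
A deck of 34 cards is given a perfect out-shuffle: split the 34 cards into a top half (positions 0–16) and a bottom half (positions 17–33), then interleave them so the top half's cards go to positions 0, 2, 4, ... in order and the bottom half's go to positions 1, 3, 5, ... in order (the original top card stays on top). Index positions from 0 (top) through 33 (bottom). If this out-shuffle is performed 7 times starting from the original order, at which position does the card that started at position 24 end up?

3

Track the card's position through each out-shuffle:
24 → 15 → 30 → 27 → 21 → 9 → 18 → 3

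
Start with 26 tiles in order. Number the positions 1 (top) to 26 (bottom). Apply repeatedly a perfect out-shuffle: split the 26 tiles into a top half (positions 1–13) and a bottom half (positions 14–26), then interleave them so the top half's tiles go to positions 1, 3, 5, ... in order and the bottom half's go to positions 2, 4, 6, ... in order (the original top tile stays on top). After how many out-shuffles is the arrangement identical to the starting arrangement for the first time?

20

The out-shuffle permutes the 26 positions with cycle lengths [1, 1, 4, 20].
Every tile is home exactly when every cycle has completed a whole number of laps, i.e. after lcm(1, 4, 20) = 20 out-shuffles.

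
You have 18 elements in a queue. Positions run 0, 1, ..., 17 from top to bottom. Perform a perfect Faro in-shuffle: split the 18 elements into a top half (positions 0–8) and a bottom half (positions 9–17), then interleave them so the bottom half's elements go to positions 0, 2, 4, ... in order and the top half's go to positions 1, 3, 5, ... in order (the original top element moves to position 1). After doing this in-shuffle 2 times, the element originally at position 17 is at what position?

Track the element's position through each in-shuffle:
17 → 16 → 14

14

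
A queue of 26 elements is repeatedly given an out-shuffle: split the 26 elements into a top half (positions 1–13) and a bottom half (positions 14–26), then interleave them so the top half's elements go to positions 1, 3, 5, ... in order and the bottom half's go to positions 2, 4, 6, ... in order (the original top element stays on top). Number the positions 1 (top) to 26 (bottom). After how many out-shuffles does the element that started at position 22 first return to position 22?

Follow position 22 under repeated out-shuffles:
22 → 18 → 10 → 19 → 12 → 23 → 20 → 14 → 2 → 3 → 5 → 9 → 17 → 8 → 15 → 4 → 7 → 13 → 25 → 24 → 22
It first returns after 20 out-shuffles.

20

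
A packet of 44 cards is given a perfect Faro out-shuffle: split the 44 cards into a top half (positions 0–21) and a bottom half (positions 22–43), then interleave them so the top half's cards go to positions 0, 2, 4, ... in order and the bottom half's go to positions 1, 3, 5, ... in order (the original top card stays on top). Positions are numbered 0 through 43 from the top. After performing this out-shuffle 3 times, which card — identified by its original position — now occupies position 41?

Work backwards from position 41, undoing one out-shuffle at a time:
41 ← 42 ← 21 ← 32
So the card now at position 41 started at position 32.

32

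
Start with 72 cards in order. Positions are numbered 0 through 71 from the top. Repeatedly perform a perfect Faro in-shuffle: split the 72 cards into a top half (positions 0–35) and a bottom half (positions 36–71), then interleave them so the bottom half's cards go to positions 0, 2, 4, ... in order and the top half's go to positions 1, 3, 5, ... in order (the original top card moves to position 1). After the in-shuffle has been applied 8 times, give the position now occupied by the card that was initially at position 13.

6

Track the card's position through each in-shuffle:
13 → 27 → 55 → 38 → 4 → 9 → 19 → 39 → 6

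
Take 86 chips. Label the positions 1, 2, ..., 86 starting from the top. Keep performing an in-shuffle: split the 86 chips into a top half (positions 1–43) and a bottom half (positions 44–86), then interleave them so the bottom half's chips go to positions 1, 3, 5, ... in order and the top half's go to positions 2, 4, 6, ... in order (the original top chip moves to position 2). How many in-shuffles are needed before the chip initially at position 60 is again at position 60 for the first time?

28

Follow position 60 under repeated in-shuffles:
60 → 33 → 66 → 45 → 3 → 6 → 12 → 24 → ... → 60 (length 28)
It first returns after 28 in-shuffles.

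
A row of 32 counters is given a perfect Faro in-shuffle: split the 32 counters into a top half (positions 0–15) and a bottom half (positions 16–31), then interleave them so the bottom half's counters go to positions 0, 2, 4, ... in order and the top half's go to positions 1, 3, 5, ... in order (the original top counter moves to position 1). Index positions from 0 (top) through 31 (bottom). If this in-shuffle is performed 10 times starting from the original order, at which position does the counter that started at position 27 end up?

Track the counter's position through each in-shuffle:
27 → 22 → 12 → 25 → 18 → 4 → 9 → 19 → 6 → 13 → 27

27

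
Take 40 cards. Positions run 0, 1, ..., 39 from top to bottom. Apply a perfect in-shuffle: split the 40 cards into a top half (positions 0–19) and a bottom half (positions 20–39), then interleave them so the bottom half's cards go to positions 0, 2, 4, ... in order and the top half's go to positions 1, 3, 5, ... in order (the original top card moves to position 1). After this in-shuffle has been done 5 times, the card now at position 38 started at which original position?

Work backwards from position 38, undoing one in-shuffle at a time:
38 ← 39 ← 19 ← 9 ← 4 ← 22
So the card now at position 38 started at position 22.

22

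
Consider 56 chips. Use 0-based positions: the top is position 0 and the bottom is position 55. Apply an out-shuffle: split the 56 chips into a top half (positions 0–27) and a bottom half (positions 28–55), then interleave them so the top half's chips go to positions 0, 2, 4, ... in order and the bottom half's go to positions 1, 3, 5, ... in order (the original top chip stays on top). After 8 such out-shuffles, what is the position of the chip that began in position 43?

8

Track the chip's position through each out-shuffle:
43 → 31 → 7 → 14 → 28 → 1 → 2 → 4 → 8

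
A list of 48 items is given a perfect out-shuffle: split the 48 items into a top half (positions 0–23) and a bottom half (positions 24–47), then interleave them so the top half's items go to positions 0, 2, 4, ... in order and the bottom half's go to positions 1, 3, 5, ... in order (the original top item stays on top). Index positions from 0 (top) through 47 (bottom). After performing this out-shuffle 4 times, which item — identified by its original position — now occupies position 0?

0

Work backwards from position 0, undoing one out-shuffle at a time:
0 ← 0 ← 0 ← 0 ← 0
So the item now at position 0 started at position 0.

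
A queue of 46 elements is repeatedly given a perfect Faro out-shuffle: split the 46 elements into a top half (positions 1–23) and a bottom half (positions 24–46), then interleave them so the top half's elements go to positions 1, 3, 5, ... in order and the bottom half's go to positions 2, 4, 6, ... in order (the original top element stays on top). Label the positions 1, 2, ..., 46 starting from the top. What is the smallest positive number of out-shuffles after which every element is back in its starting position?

The out-shuffle permutes the 46 positions with cycle lengths [1, 1, 2, 4, 4, 4, 6, 12, 12].
Every element is home exactly when every cycle has completed a whole number of laps, i.e. after lcm(1, 2, 4, 6, 12) = 12 out-shuffles.

12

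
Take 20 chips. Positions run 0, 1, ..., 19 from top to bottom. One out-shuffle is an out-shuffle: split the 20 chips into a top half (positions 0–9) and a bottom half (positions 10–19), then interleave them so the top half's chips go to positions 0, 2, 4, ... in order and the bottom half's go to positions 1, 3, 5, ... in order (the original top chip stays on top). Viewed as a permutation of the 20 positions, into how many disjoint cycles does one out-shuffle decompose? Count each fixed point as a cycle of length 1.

3

Trace each unvisited position around until it returns:
(0) (1 2 4 8 16 13 ... len 18) (19)
3 cycles in total.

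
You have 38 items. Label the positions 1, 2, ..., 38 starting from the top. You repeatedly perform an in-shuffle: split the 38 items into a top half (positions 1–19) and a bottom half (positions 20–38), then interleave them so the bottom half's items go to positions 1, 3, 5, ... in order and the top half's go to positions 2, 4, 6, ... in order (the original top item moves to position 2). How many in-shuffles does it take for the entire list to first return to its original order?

12

The in-shuffle permutes the 38 positions with cycle lengths [2, 12, 12, 12].
Every item is home exactly when every cycle has completed a whole number of laps, i.e. after lcm(2, 12) = 12 in-shuffles.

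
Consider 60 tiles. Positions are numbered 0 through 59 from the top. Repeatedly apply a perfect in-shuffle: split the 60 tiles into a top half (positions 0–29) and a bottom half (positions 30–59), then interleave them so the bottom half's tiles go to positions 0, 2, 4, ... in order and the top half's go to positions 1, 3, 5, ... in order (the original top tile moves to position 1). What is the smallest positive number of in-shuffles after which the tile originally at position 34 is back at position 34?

Follow position 34 under repeated in-shuffles:
34 → 8 → 17 → 35 → 10 → 21 → 43 → 26 → ... → 34 (length 60)
It first returns after 60 in-shuffles.

60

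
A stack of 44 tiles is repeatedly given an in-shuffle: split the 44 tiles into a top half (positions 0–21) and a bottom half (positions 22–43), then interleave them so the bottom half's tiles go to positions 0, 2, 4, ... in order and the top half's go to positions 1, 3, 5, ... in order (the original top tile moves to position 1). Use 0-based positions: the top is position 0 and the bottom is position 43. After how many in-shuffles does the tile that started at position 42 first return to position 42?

12

Follow position 42 under repeated in-shuffles:
42 → 40 → 36 → 28 → 12 → 25 → 6 → 13 → 27 → 10 → 21 → 43 → 42
It first returns after 12 in-shuffles.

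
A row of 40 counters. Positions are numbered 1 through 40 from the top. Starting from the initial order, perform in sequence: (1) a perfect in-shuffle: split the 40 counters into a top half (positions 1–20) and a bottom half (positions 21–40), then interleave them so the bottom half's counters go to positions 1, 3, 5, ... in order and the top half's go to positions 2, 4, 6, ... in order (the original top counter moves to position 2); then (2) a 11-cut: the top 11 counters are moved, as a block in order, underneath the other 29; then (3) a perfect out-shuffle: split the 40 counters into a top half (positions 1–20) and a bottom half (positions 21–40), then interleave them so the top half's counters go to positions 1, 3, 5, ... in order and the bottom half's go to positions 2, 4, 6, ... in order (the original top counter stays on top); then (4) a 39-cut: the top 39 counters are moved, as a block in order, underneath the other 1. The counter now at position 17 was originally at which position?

40

Undo the operations in reverse order, starting from position 17:
  undo op 4 (cut 39): 17 ← 16
  undo op 3 (out-shuffle, from bottom half): 16 ← 28
  undo op 2 (cut 11): 28 ← 39
  undo op 1 (in-shuffle, from bottom half): 39 ← 40
So the counter at position 17 came from original position 40.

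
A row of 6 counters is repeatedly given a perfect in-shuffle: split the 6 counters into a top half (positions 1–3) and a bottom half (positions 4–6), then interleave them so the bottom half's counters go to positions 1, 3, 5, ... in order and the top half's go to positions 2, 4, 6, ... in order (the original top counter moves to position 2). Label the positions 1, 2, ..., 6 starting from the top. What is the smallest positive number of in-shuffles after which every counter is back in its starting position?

3

The in-shuffle permutes the 6 positions with cycle lengths [3, 3].
Every counter is home exactly when every cycle has completed a whole number of laps, i.e. after lcm(3) = 3 in-shuffles.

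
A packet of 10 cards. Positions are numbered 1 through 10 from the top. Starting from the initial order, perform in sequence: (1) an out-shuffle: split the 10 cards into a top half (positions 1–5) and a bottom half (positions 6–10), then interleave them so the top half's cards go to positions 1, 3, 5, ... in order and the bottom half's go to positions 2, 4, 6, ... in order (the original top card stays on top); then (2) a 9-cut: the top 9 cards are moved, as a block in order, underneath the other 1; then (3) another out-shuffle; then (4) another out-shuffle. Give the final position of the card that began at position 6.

9

Track the card from position 6 forward through each operation:
  after op 1 (out-shuffle): 6 → 2
  after op 2 (cut 9): 2 → 3
  after op 3 (out-shuffle): 3 → 5
  after op 4 (out-shuffle): 5 → 9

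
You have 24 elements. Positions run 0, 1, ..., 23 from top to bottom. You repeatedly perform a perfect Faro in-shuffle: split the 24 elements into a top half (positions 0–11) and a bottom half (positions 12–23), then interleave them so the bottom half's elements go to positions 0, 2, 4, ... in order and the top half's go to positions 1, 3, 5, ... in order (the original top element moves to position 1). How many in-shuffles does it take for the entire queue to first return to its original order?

20

The in-shuffle permutes the 24 positions with cycle lengths [4, 20].
Every element is home exactly when every cycle has completed a whole number of laps, i.e. after lcm(4, 20) = 20 in-shuffles.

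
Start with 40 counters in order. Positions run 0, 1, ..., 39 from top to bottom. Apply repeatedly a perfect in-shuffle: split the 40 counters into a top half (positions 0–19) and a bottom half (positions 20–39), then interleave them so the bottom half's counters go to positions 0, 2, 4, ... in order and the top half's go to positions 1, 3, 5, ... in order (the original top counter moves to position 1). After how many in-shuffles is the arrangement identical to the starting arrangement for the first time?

20

The in-shuffle permutes the 40 positions with cycle lengths [20, 20].
Every counter is home exactly when every cycle has completed a whole number of laps, i.e. after lcm(20) = 20 in-shuffles.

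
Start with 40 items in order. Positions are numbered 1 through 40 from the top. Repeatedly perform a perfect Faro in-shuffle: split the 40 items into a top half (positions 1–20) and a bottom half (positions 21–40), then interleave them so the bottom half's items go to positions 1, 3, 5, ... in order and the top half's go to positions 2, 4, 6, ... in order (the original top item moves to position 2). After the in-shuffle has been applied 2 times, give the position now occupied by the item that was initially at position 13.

11

Track the item's position through each in-shuffle:
13 → 26 → 11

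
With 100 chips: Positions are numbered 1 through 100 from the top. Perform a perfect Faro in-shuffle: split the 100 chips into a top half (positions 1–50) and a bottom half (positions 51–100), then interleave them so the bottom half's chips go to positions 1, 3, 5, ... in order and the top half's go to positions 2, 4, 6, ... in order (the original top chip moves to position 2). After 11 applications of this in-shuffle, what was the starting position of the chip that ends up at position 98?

Work backwards from position 98, undoing one in-shuffle at a time:
98 ← 49 ← 75 ← 88 ← 44 ← 22 ← 11 ← 56 ← 28 ← 14 ← 7 ← 54
So the chip now at position 98 started at position 54.

54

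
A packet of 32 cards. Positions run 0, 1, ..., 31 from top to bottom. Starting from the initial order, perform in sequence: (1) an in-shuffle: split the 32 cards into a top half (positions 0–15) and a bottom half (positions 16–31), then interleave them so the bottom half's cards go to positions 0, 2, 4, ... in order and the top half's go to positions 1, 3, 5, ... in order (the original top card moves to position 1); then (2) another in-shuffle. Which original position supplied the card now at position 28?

Undo the operations in reverse order, starting from position 28:
  undo op 2 (in-shuffle, from bottom half): 28 ← 30
  undo op 1 (in-shuffle, from bottom half): 30 ← 31
So the card at position 28 came from original position 31.

31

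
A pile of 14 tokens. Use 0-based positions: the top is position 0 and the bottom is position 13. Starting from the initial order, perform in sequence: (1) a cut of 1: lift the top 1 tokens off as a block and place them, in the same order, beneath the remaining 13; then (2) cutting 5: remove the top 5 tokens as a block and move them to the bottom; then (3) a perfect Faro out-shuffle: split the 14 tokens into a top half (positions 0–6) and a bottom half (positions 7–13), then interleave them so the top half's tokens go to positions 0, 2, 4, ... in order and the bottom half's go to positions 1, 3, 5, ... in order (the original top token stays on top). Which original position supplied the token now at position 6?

Undo the operations in reverse order, starting from position 6:
  undo op 3 (out-shuffle, from top half): 6 ← 3
  undo op 2 (cut 5): 3 ← 8
  undo op 1 (cut 1): 8 ← 9
So the token at position 6 came from original position 9.

9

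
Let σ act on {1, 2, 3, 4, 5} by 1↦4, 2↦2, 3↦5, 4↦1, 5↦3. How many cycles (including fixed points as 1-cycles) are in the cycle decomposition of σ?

3

Cycle decomposition: (1 4) (2) (3 5).
3 cycles.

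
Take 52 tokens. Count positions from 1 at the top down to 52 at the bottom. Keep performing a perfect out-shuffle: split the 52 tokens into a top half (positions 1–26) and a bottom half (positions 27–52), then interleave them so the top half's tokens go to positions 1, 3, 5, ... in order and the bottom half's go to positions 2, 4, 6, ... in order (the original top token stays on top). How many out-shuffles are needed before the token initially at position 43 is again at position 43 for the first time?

Follow position 43 under repeated out-shuffles:
43 → 34 → 16 → 31 → 10 → 19 → 37 → 22 → 43
It first returns after 8 out-shuffles.

8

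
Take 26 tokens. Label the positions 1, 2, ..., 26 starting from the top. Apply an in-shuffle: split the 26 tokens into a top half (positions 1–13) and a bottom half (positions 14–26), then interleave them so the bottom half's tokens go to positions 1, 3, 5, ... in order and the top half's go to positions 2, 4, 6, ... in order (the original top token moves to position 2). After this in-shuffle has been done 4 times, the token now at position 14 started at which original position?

Work backwards from position 14, undoing one in-shuffle at a time:
14 ← 7 ← 17 ← 22 ← 11
So the token now at position 14 started at position 11.

11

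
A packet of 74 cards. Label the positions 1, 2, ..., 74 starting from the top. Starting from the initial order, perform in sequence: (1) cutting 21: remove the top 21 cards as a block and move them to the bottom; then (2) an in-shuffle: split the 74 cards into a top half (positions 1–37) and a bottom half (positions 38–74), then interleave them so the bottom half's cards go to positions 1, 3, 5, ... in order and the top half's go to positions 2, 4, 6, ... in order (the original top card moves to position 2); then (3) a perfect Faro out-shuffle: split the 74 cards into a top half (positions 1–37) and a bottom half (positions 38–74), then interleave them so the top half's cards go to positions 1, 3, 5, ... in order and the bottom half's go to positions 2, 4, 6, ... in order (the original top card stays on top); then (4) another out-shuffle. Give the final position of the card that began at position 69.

Track the card from position 69 forward through each operation:
  after op 1 (cut 21): 69 → 48
  after op 2 (in-shuffle): 48 → 21
  after op 3 (out-shuffle): 21 → 41
  after op 4 (out-shuffle): 41 → 8

8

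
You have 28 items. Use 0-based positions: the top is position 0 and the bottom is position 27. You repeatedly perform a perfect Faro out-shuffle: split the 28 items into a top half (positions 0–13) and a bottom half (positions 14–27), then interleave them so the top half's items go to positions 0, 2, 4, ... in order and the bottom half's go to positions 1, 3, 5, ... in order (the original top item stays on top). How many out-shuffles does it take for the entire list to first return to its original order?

18

The out-shuffle permutes the 28 positions with cycle lengths [1, 1, 2, 6, 18].
Every item is home exactly when every cycle has completed a whole number of laps, i.e. after lcm(1, 2, 6, 18) = 18 out-shuffles.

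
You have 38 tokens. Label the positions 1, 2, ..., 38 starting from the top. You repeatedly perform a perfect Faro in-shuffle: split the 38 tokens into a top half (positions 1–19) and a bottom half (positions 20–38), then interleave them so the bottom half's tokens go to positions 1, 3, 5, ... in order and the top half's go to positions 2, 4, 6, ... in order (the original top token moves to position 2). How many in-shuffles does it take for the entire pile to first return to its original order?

12

The in-shuffle permutes the 38 positions with cycle lengths [2, 12, 12, 12].
Every token is home exactly when every cycle has completed a whole number of laps, i.e. after lcm(2, 12) = 12 in-shuffles.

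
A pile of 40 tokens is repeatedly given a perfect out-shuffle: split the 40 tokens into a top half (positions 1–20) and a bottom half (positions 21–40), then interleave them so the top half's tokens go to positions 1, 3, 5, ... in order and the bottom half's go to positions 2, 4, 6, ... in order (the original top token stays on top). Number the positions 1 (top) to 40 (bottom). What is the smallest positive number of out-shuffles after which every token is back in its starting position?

The out-shuffle permutes the 40 positions with cycle lengths [1, 1, 2, 12, 12, 12].
Every token is home exactly when every cycle has completed a whole number of laps, i.e. after lcm(1, 2, 12) = 12 out-shuffles.

12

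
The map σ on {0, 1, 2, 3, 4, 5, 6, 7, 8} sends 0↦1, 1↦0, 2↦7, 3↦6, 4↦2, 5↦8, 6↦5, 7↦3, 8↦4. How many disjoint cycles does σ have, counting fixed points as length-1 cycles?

Cycle decomposition: (0 1) (2 7 3 6 5 8 4).
2 cycles.

2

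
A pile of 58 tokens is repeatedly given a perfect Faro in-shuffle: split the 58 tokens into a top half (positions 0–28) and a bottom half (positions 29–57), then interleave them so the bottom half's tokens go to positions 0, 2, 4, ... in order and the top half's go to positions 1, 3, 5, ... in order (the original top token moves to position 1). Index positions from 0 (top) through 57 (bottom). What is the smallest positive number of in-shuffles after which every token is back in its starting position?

58

The in-shuffle permutes the 58 positions with cycle lengths [58].
Every token is home exactly when every cycle has completed a whole number of laps, i.e. after lcm(58) = 58 in-shuffles.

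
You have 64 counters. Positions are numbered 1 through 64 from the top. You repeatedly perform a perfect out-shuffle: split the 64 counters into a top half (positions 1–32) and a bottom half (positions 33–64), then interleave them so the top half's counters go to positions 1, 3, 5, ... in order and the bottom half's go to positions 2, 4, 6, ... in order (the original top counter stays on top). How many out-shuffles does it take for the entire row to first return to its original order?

6

The out-shuffle permutes the 64 positions with cycle lengths [1, 1, 2, 3, 3, 6, 6, 6, 6, 6, 6, 6, 6, 6].
Every counter is home exactly when every cycle has completed a whole number of laps, i.e. after lcm(1, 2, 3, 6) = 6 out-shuffles.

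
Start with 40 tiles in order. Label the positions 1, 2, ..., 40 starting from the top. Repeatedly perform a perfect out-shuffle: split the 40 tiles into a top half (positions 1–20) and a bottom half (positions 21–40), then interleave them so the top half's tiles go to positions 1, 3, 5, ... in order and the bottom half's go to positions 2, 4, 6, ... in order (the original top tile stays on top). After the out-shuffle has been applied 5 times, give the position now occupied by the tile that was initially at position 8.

30

Track the tile's position through each out-shuffle:
8 → 15 → 29 → 18 → 35 → 30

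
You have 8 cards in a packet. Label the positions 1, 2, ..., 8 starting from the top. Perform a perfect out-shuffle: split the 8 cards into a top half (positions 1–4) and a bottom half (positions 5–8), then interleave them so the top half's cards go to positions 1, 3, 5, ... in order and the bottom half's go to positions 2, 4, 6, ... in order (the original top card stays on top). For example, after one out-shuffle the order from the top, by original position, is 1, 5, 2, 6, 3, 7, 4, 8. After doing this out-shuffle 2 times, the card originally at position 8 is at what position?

Position 8 is a fixed point of every out-shuffle, so the card never moves.

8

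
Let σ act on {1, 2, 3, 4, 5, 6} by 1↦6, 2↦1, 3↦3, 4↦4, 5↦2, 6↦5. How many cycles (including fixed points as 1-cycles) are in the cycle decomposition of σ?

3

Cycle decomposition: (1 6 5 2) (3) (4).
3 cycles.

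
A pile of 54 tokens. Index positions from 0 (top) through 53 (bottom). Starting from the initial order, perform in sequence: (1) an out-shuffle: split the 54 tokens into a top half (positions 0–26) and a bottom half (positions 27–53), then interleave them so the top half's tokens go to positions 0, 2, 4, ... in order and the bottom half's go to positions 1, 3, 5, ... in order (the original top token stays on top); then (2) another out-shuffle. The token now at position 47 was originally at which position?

Undo the operations in reverse order, starting from position 47:
  undo op 2 (out-shuffle, from bottom half): 47 ← 50
  undo op 1 (out-shuffle, from top half): 50 ← 25
So the token at position 47 came from original position 25.

25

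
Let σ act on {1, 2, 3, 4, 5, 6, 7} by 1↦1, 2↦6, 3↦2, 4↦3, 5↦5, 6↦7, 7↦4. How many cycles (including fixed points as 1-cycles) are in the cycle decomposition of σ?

Cycle decomposition: (1) (2 6 7 4 3) (5).
3 cycles.

3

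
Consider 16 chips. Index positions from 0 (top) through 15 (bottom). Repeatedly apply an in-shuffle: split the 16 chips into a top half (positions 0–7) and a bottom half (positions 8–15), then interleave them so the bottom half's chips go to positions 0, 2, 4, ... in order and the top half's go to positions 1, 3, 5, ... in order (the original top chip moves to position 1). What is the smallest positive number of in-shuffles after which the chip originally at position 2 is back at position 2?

Follow position 2 under repeated in-shuffles:
2 → 5 → 11 → 6 → 13 → 10 → 4 → 9 → 2
It first returns after 8 in-shuffles.

8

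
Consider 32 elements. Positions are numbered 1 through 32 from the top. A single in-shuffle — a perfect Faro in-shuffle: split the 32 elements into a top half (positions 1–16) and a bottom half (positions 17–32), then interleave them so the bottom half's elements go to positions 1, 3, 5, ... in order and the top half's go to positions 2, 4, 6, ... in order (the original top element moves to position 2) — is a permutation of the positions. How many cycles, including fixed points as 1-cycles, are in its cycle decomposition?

Trace each unvisited position around until it returns:
(1 2 4 8 16 32 31 29 25 17) (3 6 12 24 15 30 27 21 9 18) (5 10 20 7 14 28 23 13 26 19) (11 22)
4 cycles in total.

4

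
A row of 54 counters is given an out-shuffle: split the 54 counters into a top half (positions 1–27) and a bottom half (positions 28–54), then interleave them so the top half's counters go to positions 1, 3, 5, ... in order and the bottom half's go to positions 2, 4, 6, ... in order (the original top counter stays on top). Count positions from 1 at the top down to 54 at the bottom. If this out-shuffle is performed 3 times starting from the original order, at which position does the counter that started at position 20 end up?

Track the counter's position through each out-shuffle:
20 → 39 → 24 → 47

47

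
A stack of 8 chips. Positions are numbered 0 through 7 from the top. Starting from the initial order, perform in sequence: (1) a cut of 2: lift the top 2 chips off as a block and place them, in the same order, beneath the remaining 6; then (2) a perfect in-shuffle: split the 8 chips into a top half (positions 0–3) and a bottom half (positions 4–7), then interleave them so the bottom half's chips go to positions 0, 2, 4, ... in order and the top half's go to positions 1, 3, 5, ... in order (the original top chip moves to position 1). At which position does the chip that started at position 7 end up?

Track the chip from position 7 forward through each operation:
  after op 1 (cut 2): 7 → 5
  after op 2 (in-shuffle): 5 → 2

2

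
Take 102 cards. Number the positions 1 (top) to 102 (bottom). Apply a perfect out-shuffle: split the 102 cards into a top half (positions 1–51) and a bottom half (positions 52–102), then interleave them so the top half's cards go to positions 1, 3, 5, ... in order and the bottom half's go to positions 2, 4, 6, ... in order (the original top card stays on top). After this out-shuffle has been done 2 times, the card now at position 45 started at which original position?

12

Work backwards from position 45, undoing one out-shuffle at a time:
45 ← 23 ← 12
So the card now at position 45 started at position 12.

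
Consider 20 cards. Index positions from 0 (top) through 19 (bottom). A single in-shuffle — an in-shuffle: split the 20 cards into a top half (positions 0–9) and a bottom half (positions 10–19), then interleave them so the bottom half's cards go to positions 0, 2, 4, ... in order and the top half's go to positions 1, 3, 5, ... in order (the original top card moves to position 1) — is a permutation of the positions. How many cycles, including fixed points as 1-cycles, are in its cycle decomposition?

5

Trace each unvisited position around until it returns:
(0 1 3 7 15 10) (2 5 11) (4 9 19 18 16 12) (6 13) (8 17 14)
5 cycles in total.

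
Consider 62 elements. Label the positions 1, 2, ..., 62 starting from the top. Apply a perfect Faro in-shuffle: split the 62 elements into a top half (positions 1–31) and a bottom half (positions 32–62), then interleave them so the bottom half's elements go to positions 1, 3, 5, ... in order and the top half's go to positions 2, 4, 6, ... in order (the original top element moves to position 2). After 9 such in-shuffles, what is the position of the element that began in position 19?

26

Track the element's position through each in-shuffle:
19 → 38 → 13 → 26 → 52 → 41 → 19 → 38 → 13 → 26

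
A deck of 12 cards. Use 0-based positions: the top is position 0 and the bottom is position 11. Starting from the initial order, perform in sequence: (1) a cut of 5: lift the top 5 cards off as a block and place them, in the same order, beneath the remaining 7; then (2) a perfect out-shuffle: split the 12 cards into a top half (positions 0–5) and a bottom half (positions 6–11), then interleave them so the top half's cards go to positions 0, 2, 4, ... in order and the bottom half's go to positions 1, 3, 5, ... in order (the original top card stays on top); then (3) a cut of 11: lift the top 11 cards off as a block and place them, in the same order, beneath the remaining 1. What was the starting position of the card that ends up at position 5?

Undo the operations in reverse order, starting from position 5:
  undo op 3 (cut 11): 5 ← 4
  undo op 2 (out-shuffle, from top half): 4 ← 2
  undo op 1 (cut 5): 2 ← 7
So the card at position 5 came from original position 7.

7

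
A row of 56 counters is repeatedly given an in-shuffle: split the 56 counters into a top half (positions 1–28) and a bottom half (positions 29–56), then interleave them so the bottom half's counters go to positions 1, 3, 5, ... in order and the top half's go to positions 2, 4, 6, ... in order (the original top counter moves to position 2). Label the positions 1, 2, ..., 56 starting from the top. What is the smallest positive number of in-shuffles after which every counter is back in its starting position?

18

The in-shuffle permutes the 56 positions with cycle lengths [2, 18, 18, 18].
Every counter is home exactly when every cycle has completed a whole number of laps, i.e. after lcm(2, 18) = 18 in-shuffles.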